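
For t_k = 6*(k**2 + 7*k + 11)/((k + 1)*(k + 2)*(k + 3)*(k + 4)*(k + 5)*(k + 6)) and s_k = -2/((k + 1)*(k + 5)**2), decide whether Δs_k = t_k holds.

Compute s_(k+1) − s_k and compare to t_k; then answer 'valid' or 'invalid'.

Invalid: residual 4*(-4*k**3 - 48*k**2 - 182*k - 213)/(k**8 + 32*k**7 + 436*k**6 + 3290*k**5 + 14959*k**4 + 41678*k**3 + 68844*k**2 + 60840*k + 21600) ≠ 0.

s_(k+1) = -2/((k + 2)*(k + 6)**2)
s_(k+1) − s_k = -2/((k + 2)*(k + 6)**2) + 2/((k + 1)*(k + 5)**2)
(s_(k+1) − s_k) − t_k = 4*(-4*k**3 - 48*k**2 - 182*k - 213)/(k**8 + 32*k**7 + 436*k**6 + 3290*k**5 + 14959*k**4 + 41678*k**3 + 68844*k**2 + 60840*k + 21600)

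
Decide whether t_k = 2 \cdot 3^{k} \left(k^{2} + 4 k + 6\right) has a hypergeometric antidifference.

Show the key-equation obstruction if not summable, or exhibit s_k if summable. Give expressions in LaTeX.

Yes. s_k = 3^{k} \left(k^{2} + k + 3\right).

Ratio r(k) = 3*(k**2 + 6*k + 11)/(k**2 + 4*k + 6).
A = 3, B = 1, C = k**2 + 4*k + 6.
Solve (3)·f(k+1) − (1)·f(k) = k**2 + 4*k + 6.
d = 2 from the (0,0,2) case.
Coefficient equations give f(k) = (k**2 + k + 3)/2.
Certificate R = B(k−1)f/C = (k**2 + k + 3)/(2*(k**2 + 4*k + 6)) gives s_k = 3**k*(k**2 + k + 3).
Check: Δs_k = 2*3**k*(k**2 + 4*k + 6). ✓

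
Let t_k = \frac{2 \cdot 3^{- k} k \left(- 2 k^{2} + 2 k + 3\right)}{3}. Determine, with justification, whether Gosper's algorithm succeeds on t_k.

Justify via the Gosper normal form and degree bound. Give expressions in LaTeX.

t_(k+1)/t_k = (2*k**3 + 4*k**2 - k - 3)/(3*k*(2*k**2 - 2*k - 3)).
Factor: A=1/3; B=1; C=k**3 - k**2 - 3*k/2.
Key eq: (1/3)·f(k+1) = (1)·f(k) + (k**3 - k**2 - 3*k/2).
deg f ≤ 3 (via 0,0,3).
Solve for f: f(k) = -3*(k + 1)*(2*k**2 - k + 2)/4 (degree 3 ≤ 3).
R(k) = B(k−1)·f(k)/C(k) = -3*(k + 1)*(2*k**2 - k + 2)/(2*k*(2*k**2 - 2*k - 3)); s_k = R·t_k = (2*k**3 + k**2 + k + 2)/3**k.
Check: Δs_k = 2*k*(-2*k**2 + 2*k + 3)/(3*3**k). ✓

Yes. s_k = 3^{- k} \left(2 k^{3} + k^{2} + k + 2\right).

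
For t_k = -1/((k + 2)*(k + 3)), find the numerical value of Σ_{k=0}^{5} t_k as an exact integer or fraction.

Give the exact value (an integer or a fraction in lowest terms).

r(k) = (k + 2)/(k + 4) after simplifying.
So A=k + 2 and B=k + 4, with C=1.
Need (k + 2)·f(k+1) − (k + 3)·f(k) = 1.
Bound: deg f ≤ 1.
Solve for f: f(k) = k/2 (degree 1 ≤ 1).
Then R = B(k−1)f/C = k*(k + 3)/2, so s_k = R(k)·t_k = -k/(2*k + 4).
Verify: -1/(k**2 + 5*k + 6) matches t_k.
Telescoping: Σ = s_(6) − s_(0) = -3/8 − (0) = -3/8.

Σ = -3/8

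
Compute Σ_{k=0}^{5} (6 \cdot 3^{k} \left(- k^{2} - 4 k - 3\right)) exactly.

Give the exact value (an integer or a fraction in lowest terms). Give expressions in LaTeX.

Σ = -91854

t_(k+1)/t_k = 3*(k**2 + 6*k + 8)/(k**2 + 4*k + 3).
Normal form (A,B,C) = (3, 1, k**2 + 4*k + 3).
Set up (3)·f(k+1) − (1)·f(k) − (k**2 + 4*k + 3) = 0.
Degrees (0,0,2) ⇒ d ≤ 2.
A polynomial solution: f(k) = k*(k + 1)/2.
Certificate R = B(k−1)f/C = k/(2*(k + 3)) gives s_k = 3**(k + 1)*k*(-k - 1).
Δs = 6*3**k*(-k - 3)*(k + 1), as required.
Telescoping: Σ = s_(6) − s_(0) = -91854 − (0) = -91854.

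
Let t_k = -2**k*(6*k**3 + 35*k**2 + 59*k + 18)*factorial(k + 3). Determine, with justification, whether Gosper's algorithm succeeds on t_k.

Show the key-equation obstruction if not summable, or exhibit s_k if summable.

Yes. s_k = -2**k*(k + 1)*(3*k - 2)*factorial(k + 3).

The ratio is 2*(6*k**4 + 77*k**3 + 359*k**2 + 706*k + 472)/(6*k**3 + 35*k**2 + 59*k + 18).
A = 2*k + 8, B = 1, C = k**3 + 35*k**2/6 + 59*k/6 + 3.
Key eq: (2*k + 8)·f(k+1) = (1)·f(k) + (k**3 + 35*k**2/6 + 59*k/6 + 3).
Degrees (1,0,3) ⇒ d ≤ 2.
Solve for f: f(k) = (k + 1)*(3*k - 2)/6 (degree 2 ≤ 2).
R(k) = B(k−1)·f(k)/C(k) = (k + 1)*(3*k - 2)/(6*k**3 + 35*k**2 + 59*k + 18); s_k = R·t_k = -2**k*(k + 1)*(3*k - 2)*factorial(k + 3).
Check: Δs_k = -2**k*(6*k**3 + 35*k**2 + 59*k + 18)*factorial(k + 3). ✓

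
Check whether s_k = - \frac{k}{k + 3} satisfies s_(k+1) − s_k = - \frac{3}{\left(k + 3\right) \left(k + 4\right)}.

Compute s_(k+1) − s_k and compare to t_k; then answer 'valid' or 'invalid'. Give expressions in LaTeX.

Valid: the claim telescopes to t_k.

s_(k+1) = (-k - 1)/(k + 4)
s_(k+1) − s_k = -3/(k**2 + 7*k + 12)
(s_(k+1) − s_k) − t_k = 0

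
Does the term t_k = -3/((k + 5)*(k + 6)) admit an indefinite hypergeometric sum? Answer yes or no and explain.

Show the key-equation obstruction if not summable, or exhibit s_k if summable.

Ratio r(k) = (k + 5)/(k + 7).
A = k + 5, B = k + 7, C = 1.
Solve (k + 5)·f(k+1) − (k + 6)·f(k) = 1.
From deg A=1, deg B=1, deg C=0: d=1.
A polynomial solution: f(k) = k/5.
So s_k = (B(k−1)f/C)·t_k = (k*(k + 6)/5)·t_k = -3*k/(5*k + 25).
Verify: -3/(k**2 + 11*k + 30) matches t_k.

Yes. s_k = -3*k/(5*k + 25).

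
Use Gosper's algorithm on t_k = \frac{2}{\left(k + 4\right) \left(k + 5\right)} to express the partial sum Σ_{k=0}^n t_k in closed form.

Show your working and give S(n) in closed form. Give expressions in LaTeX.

S(n) = \frac{n + 1}{2 \left(n + 5\right)}

Compute t_(k+1)/t_k: get (k + 4)/(k + 6).
Gosper form: A/B · C(k+1)/C(k) with A=k + 4, B=k + 6, C=1.
Need (k + 4)·f(k+1) − (k + 5)·f(k) = 1.
From deg A=1, deg B=1, deg C=0: d=1.
Coefficient equations give f(k) = k/4.
Get s_k = R·t_k = k/(2*(k + 4)) with R(k) = B(k−1)f(k)/C(k) = k*(k + 5)/4.
s_(k+1) − s_k = 2/(k**2 + 9*k + 20) = t_k.
Telescope: S(n) = s_(n+1) − s_(0) = (n + 1)/(2*(n + 5)) − (0) = (n + 1)/(2*(n + 5)).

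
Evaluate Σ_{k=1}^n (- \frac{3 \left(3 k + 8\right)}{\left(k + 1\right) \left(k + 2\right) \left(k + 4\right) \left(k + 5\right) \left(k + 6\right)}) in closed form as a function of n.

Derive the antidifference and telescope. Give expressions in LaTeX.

The ratio is (k + 1)*(k + 4)*(3*k + 11)/((k + 3)*(k + 7)*(3*k + 8)).
Take A(k)=k + 1, B(k)=k + 7, C(k)=k**2 + 17*k/3 + 8.
Solve (k + 1)·f(k+1) − (k + 6)·f(k) = k**2 + 17*k/3 + 8.
Bound: deg f ≤ 5.
Coefficient equations give f(k) = k*(k + 2)*(k + 3)*(k**2 + 10*k + 29)/60.
R(k) = B(k−1)·f(k)/C(k) = k*(k + 2)*(k + 6)*(k**2 + 10*k + 29)/(20*(3*k + 8)); s_k = R·t_k = 3*k*(-k**2 - 10*k - 29)/(20*(k**3 + 10*k**2 + 29*k + 20)).
Check: Δs_k = 3*(-3*k - 8)/(k**5 + 18*k**4 + 121*k**3 + 372*k**2 + 508*k + 240). ✓
Telescope: S(n) = s_(n+1) − s_(1) = 3*(-n**3 - 13*n**2 - 52*n - 40)/(20*(n**3 + 13*n**2 + 52*n + 60)) − (-1/10) = n*(-n**2 - 13*n - 52)/(20*(n**3 + 13*n**2 + 52*n + 60)).

S(n) = \frac{n \left(- n^{2} - 13 n - 52\right)}{20 \left(n^{3} + 13 n^{2} + 52 n + 60\right)}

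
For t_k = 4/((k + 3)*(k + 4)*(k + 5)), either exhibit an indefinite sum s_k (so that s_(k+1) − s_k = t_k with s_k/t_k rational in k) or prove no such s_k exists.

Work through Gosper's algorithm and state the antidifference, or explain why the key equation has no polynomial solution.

The ratio is (k + 3)/(k + 6).
Gosper form: A/B · C(k+1)/C(k) with A=k + 3, B=k + 6, C=1.
Solve (k + 3)·f(k+1) − (k + 5)·f(k) = 1.
deg f ≤ 2 (via 1,1,0).
Coefficient equations give f(k) = k*(k + 7)/24.
Get s_k = R·t_k = k*(k + 7)/(6*(k + 3)*(k + 4)) with R(k) = B(k−1)f(k)/C(k) = k*(k + 5)*(k + 7)/24.
s_(k+1) − s_k = 4/(k**3 + 12*k**2 + 47*k + 60) = t_k.

s_k = k*(k + 7)/(6*(k + 3)*(k + 4))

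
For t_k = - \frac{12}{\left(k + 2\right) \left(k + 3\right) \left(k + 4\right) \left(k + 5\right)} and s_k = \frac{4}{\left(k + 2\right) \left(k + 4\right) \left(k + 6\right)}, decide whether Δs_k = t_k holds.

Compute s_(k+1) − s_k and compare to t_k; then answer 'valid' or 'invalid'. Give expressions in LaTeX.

s_(k+1) = 4/((k + 3)*(k + 5)*(k + 7))
s_(k+1) − s_k = 4/((k + 3)*(k + 5)*(k + 7)) - 4/((k + 2)*(k + 4)*(k + 6))
(s_(k+1) − s_k) − t_k = 12*(4*k + 23)/(k**6 + 27*k**5 + 295*k**4 + 1665*k**3 + 5104*k**2 + 8028*k + 5040)

Invalid: residual \frac{12 \left(4 k + 23\right)}{k^{6} + 27 k^{5} + 295 k^{4} + 1665 k^{3} + 5104 k^{2} + 8028 k + 5040} ≠ 0.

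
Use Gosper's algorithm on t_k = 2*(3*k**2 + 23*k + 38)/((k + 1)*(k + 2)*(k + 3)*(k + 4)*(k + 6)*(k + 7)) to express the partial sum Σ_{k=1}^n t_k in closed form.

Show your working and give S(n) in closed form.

r(k) = (k + 1)*(k + 6)*(23*k + 3*(k + 1)**2 + 61)/((k + 5)*(k + 8)*(3*k**2 + 23*k + 38)) after simplifying.
So A=k + 1 and B=k + 8, with C=k**3 + 38*k**2/3 + 51*k + 190/3.
Set up (k + 1)·f(k+1) − (k + 7)·f(k) − (k**3 + 38*k**2/3 + 51*k + 190/3) = 0.
deg f ≤ 6 (via 1,1,3).
A polynomial solution: f(k) = k*(k + 2)*(k + 4)*(k + 5)*(k**2 + 10*k + 27)/54.
Get s_k = R·t_k = k*(k**2 + 10*k + 27)/(9*(k**3 + 10*k**2 + 27*k + 18)) with R(k) = B(k−1)f(k)/C(k) = k*(k + 2)*(k + 4)*(k + 7)*(k**2 + 10*k + 27)/(18*(3*k**2 + 23*k + 38)).
s_(k+1) − s_k = 2*(3*k**2 + 23*k + 38)/(k**6 + 23*k**5 + 207*k**4 + 925*k**3 + 2144*k**2 + 2412*k + 1008) = t_k.
Evaluate: s_(n+1) = (n**3 + 13*n**2 + 50*n + 38)/(9*(n**3 + 13*n**2 + 50*n + 56)); subtract s_(1) = 19/252 ⇒ S(n) = n*(n**2 + 13*n + 50)/(28*(n**3 + 13*n**2 + 50*n + 56)).

S(n) = n*(n**2 + 13*n + 50)/(28*(n**3 + 13*n**2 + 50*n + 56))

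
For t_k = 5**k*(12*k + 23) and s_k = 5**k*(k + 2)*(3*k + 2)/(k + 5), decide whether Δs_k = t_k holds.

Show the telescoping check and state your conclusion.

Invalid: residual 5**k*(-36*k**2 - 240*k - 339)/(k**2 + 11*k + 30) ≠ 0.

s_(k+1) = 5**(k + 1)*(k + 3)*(3*k + 5)/(k + 6)
s_(k+1) − s_k = 5**k*(12*k**3 + 119*k**2 + 373*k + 351)/(k**2 + 11*k + 30)
(s_(k+1) − s_k) − t_k = 5**k*(-36*k**2 - 240*k - 339)/(k**2 + 11*k + 30)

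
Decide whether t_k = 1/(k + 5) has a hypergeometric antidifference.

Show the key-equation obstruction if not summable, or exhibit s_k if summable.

No; the coefficient equations for f are inconsistent.

Compute t_(k+1)/t_k: get (k + 5)/(k + 6).
A = k + 5, B = k + 6, C = 1.
Key eq: (k + 5)·f(k+1) = (k + 5)·f(k) + (1).
d = 0 from the (1,1,0) case.
f = c0 ⇒ A·f(k+1) − B(k−1)·f(k) − C = -1. The system {-1 = 0} is inconsistent; no antidifference.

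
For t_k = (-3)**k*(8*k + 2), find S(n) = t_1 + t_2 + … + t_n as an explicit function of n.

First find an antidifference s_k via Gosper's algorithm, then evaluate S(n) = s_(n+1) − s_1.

S(n) = 6*(-3)**n*n + 3*(-3)**n - 3

t_(k+1)/t_k = 3*(-4*k - 5)/(4*k + 1).
Gosper form: A/B · C(k+1)/C(k) with A=-3, B=1, C=k + 1/4.
Set up (-3)·f(k+1) − (1)·f(k) − (k + 1/4) = 0.
d = 1 from the (0,0,1) case.
A polynomial solution: f(k) = -(2*k - 1)/8.
Get s_k = R·t_k = (-3)**k*(1 - 2*k) with R(k) = B(k−1)f(k)/C(k) = -(2*k - 1)/(2*(4*k + 1)).
Δs = (-3)**k*(8*k + 2), as required.
Evaluate: s_(n+1) = 3*(-3)**n*(2*n + 1); subtract s_(1) = 3 ⇒ S(n) = 6*(-3)**n*n + 3*(-3)**n - 3.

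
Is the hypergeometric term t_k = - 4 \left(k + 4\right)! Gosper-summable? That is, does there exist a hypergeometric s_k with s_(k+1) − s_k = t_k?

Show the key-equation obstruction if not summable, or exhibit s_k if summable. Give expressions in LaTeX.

r(k) = k + 5 after simplifying.
Gosper form: A/B · C(k+1)/C(k) with A=k + 5, B=1, C=1.
Solve (k + 5)·f(k+1) − (1)·f(k) = 1.
deg f ≤ -1 (via 1,0,0).
Negative degree bound (-1): no f exists, t_k not Gosper-summable.

No; the degree bound rules out any f.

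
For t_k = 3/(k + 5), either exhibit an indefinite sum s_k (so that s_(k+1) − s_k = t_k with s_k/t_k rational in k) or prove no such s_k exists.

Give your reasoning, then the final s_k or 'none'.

Ratio r(k) = (k + 5)/(k + 6).
So A=k + 5 and B=k + 6, with C=1.
Key eq: (k + 5)·f(k+1) = (k + 5)·f(k) + (1).
d = 0 from the (1,1,0) case.
Write f(k) = c0. Then LHS − RHS = -1, requiring -1 = 0: contradictory. No certificate.

not Gosper-summable; s_k does not exist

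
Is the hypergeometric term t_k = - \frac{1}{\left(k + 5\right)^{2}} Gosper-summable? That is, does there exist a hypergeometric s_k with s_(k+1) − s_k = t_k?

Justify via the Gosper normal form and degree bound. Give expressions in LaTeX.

The ratio is (k + 5)**2/(k + 6)**2.
A = k**2 + 10*k + 25, B = k**2 + 12*k + 36, C = 1.
Key eq: (k**2 + 10*k + 25)·f(k+1) = (k**2 + 10*k + 25)·f(k) + (1).
deg f ≤ 0 (via 2,2,0).
Put f(k) = c0: A·f(k+1) − B(k−1)·f(k) − C = -1; need -1 = 0 — inconsistent ⇒ no f, not summable.

No; the coefficient equations for f are inconsistent.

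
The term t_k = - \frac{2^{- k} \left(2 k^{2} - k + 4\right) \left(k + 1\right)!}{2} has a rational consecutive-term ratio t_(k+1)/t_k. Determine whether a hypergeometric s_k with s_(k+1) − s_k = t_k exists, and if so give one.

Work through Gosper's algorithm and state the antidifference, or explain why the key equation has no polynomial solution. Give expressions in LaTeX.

s_k = - 2^{- k} \left(2 k - 3\right) \left(k + 1\right)!

The ratio is (k + 2)*(-k + 2*(k + 1)**2 + 3)/(2*(2*k**2 - k + 4)).
So A=k/2 + 1 and B=1, with C=k**2 - k/2 + 2.
f must satisfy (k/2 + 1)·f(k+1) − (1)·f(k) = k**2 - k/2 + 2.
Degrees (1,0,2) ⇒ d ≤ 1.
Solving with deg f ≤ 1: f(k) = 2*k - 3.
R(k) = B(k−1)·f(k)/C(k) = 2*(2*k - 3)/(2*k**2 - k + 4); s_k = R·t_k = -(2*k - 3)*factorial(k + 1)/2**k.
Δs = -(2*k**2 - k + 4)*factorial(k + 1)/(2*2**k), as required.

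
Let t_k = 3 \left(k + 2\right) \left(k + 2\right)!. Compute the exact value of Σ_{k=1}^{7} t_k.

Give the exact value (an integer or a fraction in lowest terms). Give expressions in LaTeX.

Σ = 10886382

Compute t_(k+1)/t_k: get (k + 3)**2/(k + 2).
A = k + 3, B = 1, C = k + 2.
Set up (k + 3)·f(k+1) − (1)·f(k) − (k + 2) = 0.
d = 0 from the (1,0,1) case.
Match coefficients ⇒ f(k) = 1.
So s_k = (B(k−1)f/C)·t_k = (1/(k + 2))·t_k = 3*factorial(k + 2).
s_(k+1) − s_k = 3*(k + 2)*factorial(k + 2) = t_k.
Σ_(k=1)^(7) t_k = s_(8) − s_(1) = 10886400 − (18) = 10886382.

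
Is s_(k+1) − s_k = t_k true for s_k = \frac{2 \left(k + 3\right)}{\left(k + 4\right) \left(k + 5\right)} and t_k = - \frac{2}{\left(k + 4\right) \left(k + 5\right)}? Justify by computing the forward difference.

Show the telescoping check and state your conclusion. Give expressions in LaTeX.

s_(k+1) = 2*(k + 4)/((k + 5)*(k + 6))
s_(k+1) − s_k = 2*(-k - 2)/(k**3 + 15*k**2 + 74*k + 120)
(s_(k+1) − s_k) − t_k = 8/(k**3 + 15*k**2 + 74*k + 120)

Invalid: residual \frac{8}{k^{3} + 15 k^{2} + 74 k + 120} ≠ 0.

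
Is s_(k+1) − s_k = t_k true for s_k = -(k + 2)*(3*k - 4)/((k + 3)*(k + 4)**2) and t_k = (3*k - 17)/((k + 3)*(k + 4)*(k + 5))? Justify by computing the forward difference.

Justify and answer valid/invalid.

Invalid: residual 4*(-3*k**2 - 3*k + 44)/(k**5 + 21*k**4 + 175*k**3 + 723*k**2 + 1480*k + 1200) ≠ 0.

s_(k+1) = -(k + 3)*(3*k - 1)/((k + 4)*(k + 5)**2)
s_(k+1) − s_k = (3*k**3 - 2*k**2 - 105*k - 164)/(k**5 + 21*k**4 + 175*k**3 + 723*k**2 + 1480*k + 1200)
(s_(k+1) − s_k) − t_k = 4*(-3*k**2 - 3*k + 44)/(k**5 + 21*k**4 + 175*k**3 + 723*k**2 + 1480*k + 1200)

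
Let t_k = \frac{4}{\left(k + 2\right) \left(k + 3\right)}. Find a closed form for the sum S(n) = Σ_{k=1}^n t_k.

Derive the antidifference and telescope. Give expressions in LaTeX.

t_(k+1)/t_k = (k + 2)/(k + 4).
So A=k + 2 and B=k + 4, with C=1.
Set up (k + 2)·f(k+1) − (k + 3)·f(k) − (1) = 0.
deg f ≤ 1 (via 1,1,0).
Solving with deg f ≤ 1: f(k) = k/2.
So s_k = (B(k−1)f/C)·t_k = (k*(k + 3)/2)·t_k = 2*k/(k + 2).
Check: Δs_k = 4/(k**2 + 5*k + 6). ✓
Σ_(k=1)^n t_k = s_(n+1) − s_(1) = (2*(n + 1)/(n + 3)) − (2/3), i.e. 4*n/(3*(n + 3)).

S(n) = \frac{4 n}{3 \left(n + 3\right)}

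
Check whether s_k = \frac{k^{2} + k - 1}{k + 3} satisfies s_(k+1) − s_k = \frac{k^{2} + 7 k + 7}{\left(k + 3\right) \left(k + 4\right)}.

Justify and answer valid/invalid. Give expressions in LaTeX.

s_(k+1) = (k + (k + 1)**2)/(k + 4)
s_(k+1) − s_k = (k**2 + 7*k + 7)/(k**2 + 7*k + 12)
(s_(k+1) − s_k) − t_k = 0

Valid: the claim telescopes to t_k.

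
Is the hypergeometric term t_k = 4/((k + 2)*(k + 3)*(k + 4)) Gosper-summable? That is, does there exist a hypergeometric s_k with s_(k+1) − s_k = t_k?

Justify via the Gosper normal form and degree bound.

Step 1: r(k) = (k + 2)/(k + 5).
Normal form (A,B,C) = (k + 2, k + 5, 1).
Need (k + 2)·f(k+1) − (k + 4)·f(k) = 1.
Bound: deg f ≤ 2.
Coefficient equations give f(k) = k*(k + 5)/12.
So s_k = (B(k−1)f/C)·t_k = (k*(k + 4)*(k + 5)/12)·t_k = k*(k + 5)/(3*(k + 2)*(k + 3)).
Δs = 4/(k**3 + 9*k**2 + 26*k + 24), as required.

Yes. s_k = k*(k + 5)/(3*(k + 2)*(k + 3)).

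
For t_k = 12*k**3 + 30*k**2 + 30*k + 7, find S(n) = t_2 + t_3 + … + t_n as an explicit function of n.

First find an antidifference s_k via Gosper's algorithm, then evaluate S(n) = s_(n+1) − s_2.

S(n) = 3*n**4 + 16*n**3 + 33*n**2 + 27*n - 79

The ratio is (12*k**3 + 66*k**2 + 126*k + 79)/(12*k**3 + 30*k**2 + 30*k + 7).
Factor: A=1; B=1; C=k**3 + 5*k**2/2 + 5*k/2 + 7/12.
Set up (1)·f(k+1) − (1)·f(k) − (k**3 + 5*k**2/2 + 5*k/2 + 7/12) = 0.
Degrees (0,0,3) ⇒ d ≤ 4.
Match coefficients ⇒ f(k) = k*(3*k**3 + 4*k**2 + 3*k - 3)/12.
Then R = B(k−1)f/C = k*(3*k**3 + 4*k**2 + 3*k - 3)/(12*k**3 + 30*k**2 + 30*k + 7), so s_k = R(k)·t_k = k*(3*k**3 + 4*k**2 + 3*k - 3).
Verify: 12*k**3 + 30*k**2 + 30*k + 7 matches t_k.
Telescope: S(n) = s_(n+1) − s_(2) = 3*n**4 + 16*n**3 + 33*n**2 + 27*n + 7 − (86) = 3*n**4 + 16*n**3 + 33*n**2 + 27*n - 79.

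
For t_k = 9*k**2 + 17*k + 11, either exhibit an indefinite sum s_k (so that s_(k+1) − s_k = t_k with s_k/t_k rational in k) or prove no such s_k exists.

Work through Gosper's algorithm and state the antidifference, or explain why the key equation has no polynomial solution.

s_k = k*(3*k**2 + 4*k + 4)

t_(k+1)/t_k = (9*k**2 + 35*k + 37)/(9*k**2 + 17*k + 11).
Take A(k)=1, B(k)=1, C(k)=k**2 + 17*k/9 + 11/9.
Need (1)·f(k+1) − (1)·f(k) = k**2 + 17*k/9 + 11/9.
deg f ≤ 3 (via 0,0,2).
A polynomial solution: f(k) = k*(3*k**2 + 4*k + 4)/9.
Then R = B(k−1)f/C = k*(3*k**2 + 4*k + 4)/(9*k**2 + 17*k + 11), so s_k = R(k)·t_k = k*(3*k**2 + 4*k + 4).
s_(k+1) − s_k = 9*k**2 + 17*k + 11 = t_k.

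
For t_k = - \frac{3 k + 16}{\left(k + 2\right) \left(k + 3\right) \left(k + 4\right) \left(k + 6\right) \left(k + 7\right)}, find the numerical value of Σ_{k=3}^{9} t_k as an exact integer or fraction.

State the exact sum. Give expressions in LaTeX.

Σ = -371/112320

Step 1: r(k) = (k + 2)*(k + 6)*(3*k + 19)/((k + 5)*(k + 8)*(3*k + 16)).
Gosper form: A/B · C(k+1)/C(k) with A=k + 2, B=k + 8, C=k**2 + 31*k/3 + 80/3.
Key eq: (k + 2)·f(k+1) = (k + 7)·f(k) + (k**2 + 31*k/3 + 80/3).
From deg A=1, deg B=1, deg C=2: d=5.
Solving with deg f ≤ 5: f(k) = k*(k + 4)*(k + 5)*(k**2 + 11*k + 36)/108.
R(k) = B(k−1)·f(k)/C(k) = k*(k + 4)*(k + 7)*(k**2 + 11*k + 36)/(36*(3*k + 16)); s_k = R·t_k = k*(-k**2 - 11*k - 36)/(36*(k**3 + 11*k**2 + 36*k + 36)).
Check: Δs_k = (-3*k - 16)/(k**5 + 22*k**4 + 185*k**3 + 740*k**2 + 1404*k + 1008). ✓
Σ_(k=3)^(9) t_k = s_(10) − s_(3) = -205/7488 − (-13/540) = -371/112320.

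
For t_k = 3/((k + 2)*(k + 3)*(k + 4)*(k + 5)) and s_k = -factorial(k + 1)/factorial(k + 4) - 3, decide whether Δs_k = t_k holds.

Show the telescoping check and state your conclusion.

Valid — Δs_k = t_k.

s_(k+1) = -factorial(k + 2)/factorial(k + 5) - 3
s_(k+1) − s_k = 3/((k + 2)*(k + 3)*(k + 4)*(k + 5))
(s_(k+1) − s_k) − t_k = 0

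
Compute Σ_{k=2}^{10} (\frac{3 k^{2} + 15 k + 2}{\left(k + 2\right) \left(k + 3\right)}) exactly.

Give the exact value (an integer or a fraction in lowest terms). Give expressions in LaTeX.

Σ = 315/13

Ratio r(k) = (k + 2)*(15*k + 3*(k + 1)**2 + 17)/((k + 4)*(3*k**2 + 15*k + 2)).
Factor: A=k + 2; B=k + 4; C=k**2 + 5*k + 2/3.
Set up (k + 2)·f(k+1) − (k + 3)·f(k) − (k**2 + 5*k + 2/3) = 0.
deg f ≤ 2 (via 1,1,2).
Coefficient equations give f(k) = k*(3*k - 2)/3.
Certificate R = B(k−1)f/C = k*(k + 3)*(3*k - 2)/(3*k**2 + 15*k + 2) gives s_k = k*(3*k - 2)/(k + 2).
Verify: (3*k**2 + 15*k + 2)/(k**2 + 5*k + 6) matches t_k.
Telescoping: Σ = s_(11) − s_(2) = 341/13 − (2) = 315/13.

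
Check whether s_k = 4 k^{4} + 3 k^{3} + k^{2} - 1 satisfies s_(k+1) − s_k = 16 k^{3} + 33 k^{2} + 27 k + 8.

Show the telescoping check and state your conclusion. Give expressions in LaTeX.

s_(k+1) = 4*(k + 1)**4 + 3*(k + 1)**3 + (k + 1)**2 - 1
s_(k+1) − s_k = 16*k**3 + 33*k**2 + 27*k + 8
(s_(k+1) − s_k) − t_k = 0

valid; difference matches t_k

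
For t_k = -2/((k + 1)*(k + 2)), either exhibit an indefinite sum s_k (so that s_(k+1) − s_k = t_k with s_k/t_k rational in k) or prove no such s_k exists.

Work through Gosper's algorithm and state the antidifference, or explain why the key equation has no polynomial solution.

The ratio is (k + 1)/(k + 3).
Gosper form: A/B · C(k+1)/C(k) with A=k + 1, B=k + 3, C=1.
Set up (k + 1)·f(k+1) − (k + 2)·f(k) − (1) = 0.
d = 1 from the (1,1,0) case.
Coefficient equations give f(k) = k.
Get s_k = R·t_k = -2*k/(k + 1) with R(k) = B(k−1)f(k)/C(k) = k*(k + 2).
Check: Δs_k = -2/(k**2 + 3*k + 2). ✓

s_k = -2*k/(k + 1)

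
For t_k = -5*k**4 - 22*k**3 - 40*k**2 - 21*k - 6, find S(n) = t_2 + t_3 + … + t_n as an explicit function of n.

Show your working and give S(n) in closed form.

S(n) = -n**5 - 8*n**4 - 26*n**3 - 36*n**2 - 23*n + 94

The ratio is (5*k**4 + 42*k**3 + 136*k**2 + 187*k + 94)/(5*k**4 + 22*k**3 + 40*k**2 + 21*k + 6).
So A=1 and B=1, with C=k**4 + 22*k**3/5 + 8*k**2 + 21*k/5 + 6/5.
f must satisfy (1)·f(k+1) − (1)·f(k) = k**4 + 22*k**3/5 + 8*k**2 + 21*k/5 + 6/5.
From deg A=0, deg B=0, deg C=4: d=5.
Coefficient equations give f(k) = k*(k**4 + 3*k**3 + 4*k**2 - 4*k + 2)/5.
So s_k = (B(k−1)f/C)·t_k = (k*(k**4 + 3*k**3 + 4*k**2 - 4*k + 2)/(5*k**4 + 22*k**3 + 40*k**2 + 21*k + 6))·t_k = k*(-k**4 - 3*k**3 - 4*k**2 + 4*k - 2).
Δs = -5*k**4 - 22*k**3 - 40*k**2 - 21*k - 6, as required.
Evaluate: s_(n+1) = -n**5 - 8*n**4 - 26*n**3 - 36*n**2 - 23*n - 6; subtract s_(2) = -100 ⇒ S(n) = -n**5 - 8*n**4 - 26*n**3 - 36*n**2 - 23*n + 94.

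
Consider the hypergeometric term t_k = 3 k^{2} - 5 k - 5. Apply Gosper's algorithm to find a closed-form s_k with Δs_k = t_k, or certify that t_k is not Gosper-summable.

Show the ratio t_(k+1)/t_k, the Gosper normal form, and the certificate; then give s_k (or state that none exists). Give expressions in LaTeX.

Compute t_(k+1)/t_k: get (3*k**2 + k - 7)/(3*k**2 - 5*k - 5).
Gosper form: A/B · C(k+1)/C(k) with A=1, B=1, C=k**2 - 5*k/3 - 5/3.
Key eq: (1)·f(k+1) = (1)·f(k) + (k**2 - 5*k/3 - 5/3).
d = 3 from the (0,0,2) case.
Solving with deg f ≤ 3: f(k) = k*(k**2 - 4*k - 2)/3.
Then R = B(k−1)f/C = k*(k**2 - 4*k - 2)/(3*k**2 - 5*k - 5), so s_k = R(k)·t_k = k*(k**2 - 4*k - 2).
Δs = 3*k**2 - 5*k - 5, as required.

s_k = k \left(k^{2} - 4 k - 2\right)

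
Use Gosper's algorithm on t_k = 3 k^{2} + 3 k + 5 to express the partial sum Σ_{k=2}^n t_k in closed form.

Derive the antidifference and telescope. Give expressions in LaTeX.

S(n) = n^{3} + 3 n^{2} + 7 n - 11

The ratio is (3*k**2 + 9*k + 11)/(3*k**2 + 3*k + 5).
So A=1 and B=1, with C=k**2 + k + 5/3.
Key eq: (1)·f(k+1) = (1)·f(k) + (k**2 + k + 5/3).
From deg A=0, deg B=0, deg C=2: d=3.
Solve for f: f(k) = k*(k**2 + 4)/3 (degree 3 ≤ 3).
R(k) = B(k−1)·f(k)/C(k) = k*(k**2 + 4)/(3*k**2 + 3*k + 5); s_k = R·t_k = k*(k**2 + 4).
Check: Δs_k = 3*k**2 + 3*k + 5. ✓
Evaluate: s_(n+1) = n**3 + 3*n**2 + 7*n + 5; subtract s_(2) = 16 ⇒ S(n) = n**3 + 3*n**2 + 7*n - 11.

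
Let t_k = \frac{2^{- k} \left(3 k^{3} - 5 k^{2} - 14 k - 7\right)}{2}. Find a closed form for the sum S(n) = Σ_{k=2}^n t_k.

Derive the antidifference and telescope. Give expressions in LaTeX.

S(n) = 2^{- n - 2} \left(49 \cdot 2^{n} - 6 n^{3} - 26 n^{2} - 40 n - 26\right)

t_(k+1)/t_k = (3*k**3 + 4*k**2 - 15*k - 23)/(2*(3*k**3 - 5*k**2 - 14*k - 7)).
A = 1/2, B = 1, C = k**3 - 5*k**2/3 - 14*k/3 - 7/3.
Solve (1/2)·f(k+1) − (1)·f(k) = k**3 - 5*k**2/3 - 14*k/3 - 7/3.
deg f ≤ 3 (via 0,0,3).
Solving with deg f ≤ 3: f(k) = -2*(3*k**3 + 4*k**2 + 3*k + 3)/3.
So s_k = (B(k−1)f/C)·t_k = (-2*(3*k**3 + 4*k**2 + 3*k + 3)/(3*k**3 - 5*k**2 - 14*k - 7))·t_k = (-3*k**3 - 4*k**2 - 3*k - 3)/2**k.
Verify: (3*k**3 - 5*k**2 - 14*k - 7)/(2*2**k) matches t_k.
Σ_(k=2)^n t_k = s_(n+1) − s_(2) = (2**(-n - 1)*(-3*n**3 - 13*n**2 - 20*n - 13)) − (-49/4), i.e. 2**(-n - 2)*(49*2**n - 6*n**3 - 26*n**2 - 40*n - 26).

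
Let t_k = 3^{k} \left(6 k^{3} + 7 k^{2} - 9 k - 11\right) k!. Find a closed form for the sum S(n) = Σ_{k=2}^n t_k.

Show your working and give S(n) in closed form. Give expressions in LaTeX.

t_(k+1)/t_k = 3*(6*k**4 + 31*k**3 + 48*k**2 + 16*k - 7)/(6*k**3 + 7*k**2 - 9*k - 11).
Normal form (A,B,C) = (3*k + 3, 1, k**3 + 7*k**2/6 - 3*k/2 - 11/6).
Need (3*k + 3)·f(k+1) − (1)·f(k) = k**3 + 7*k**2/6 - 3*k/2 - 11/6.
From deg A=1, deg B=0, deg C=3: d=2.
A polynomial solution: f(k) = (2*k**2 - 3*k - 4)/6.
R(k) = B(k−1)·f(k)/C(k) = (2*k**2 - 3*k - 4)/(6*k**3 + 7*k**2 - 9*k - 11); s_k = R·t_k = 3**k*(2*k**2 - 3*k - 4)*factorial(k).
Verify: 3**k*(6*k**3 + 7*k**2 - 9*k - 11)*factorial(k) matches t_k.
Telescope: S(n) = s_(n+1) − s_(2) = 3**(n + 1)*(2*n**2 + n - 5)*factorial(n + 1) − (-36) = 6*3**n*n**3*factorial(n) + 9*3**n*n**2*factorial(n) - 12*3**n*n*factorial(n) - 15*3**n*factorial(n) + 36.

S(n) = 6 \cdot 3^{n} n^{3} n! + 9 \cdot 3^{n} n^{2} n! - 12 \cdot 3^{n} n n! - 15 \cdot 3^{n} n! + 36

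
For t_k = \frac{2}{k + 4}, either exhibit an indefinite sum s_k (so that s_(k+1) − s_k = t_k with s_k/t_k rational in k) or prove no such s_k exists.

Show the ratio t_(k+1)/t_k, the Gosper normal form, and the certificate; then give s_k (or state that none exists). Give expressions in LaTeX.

Compute t_(k+1)/t_k: get (k + 4)/(k + 5).
So A=k + 4 and B=k + 5, with C=1.
Key eq: (k + 4)·f(k+1) = (k + 4)·f(k) + (1).
d = 0 from the (1,1,0) case.
f = c0 ⇒ A·f(k+1) − B(k−1)·f(k) − C = -1. The system {-1 = 0} is inconsistent; no antidifference.

not Gosper-summable; s_k does not exist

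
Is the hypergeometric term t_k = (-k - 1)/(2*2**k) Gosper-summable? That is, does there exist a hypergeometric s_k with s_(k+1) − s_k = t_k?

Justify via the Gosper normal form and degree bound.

Yes. s_k = (k + 2)/2**k.

The ratio is (k + 2)/(2*(k + 1)).
Gosper form: A/B · C(k+1)/C(k) with A=1/2, B=1, C=k + 1.
Need (1/2)·f(k+1) − (1)·f(k) = k + 1.
Bound: deg f ≤ 1.
A polynomial solution: f(k) = -2*(k + 2).
Certificate R = B(k−1)f/C = -2*(k + 2)/(k + 1) gives s_k = (k + 2)/2**k.
Check: Δs_k = (-k - 1)/(2*2**k). ✓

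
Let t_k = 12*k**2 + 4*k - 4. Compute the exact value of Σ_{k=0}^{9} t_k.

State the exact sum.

Σ = 3560

t_(k+1)/t_k = (k + 3*(k + 1)**2)/(3*k**2 + k - 1).
So A=1 and B=1, with C=k**2 + k/3 - 1/3.
Set up (1)·f(k+1) − (1)·f(k) − (k**2 + k/3 - 1/3) = 0.
From deg A=0, deg B=0, deg C=2: d=3.
Coefficient equations give f(k) = k*(k**2 - k - 1)/3.
Then R = B(k−1)f/C = k*(k**2 - k - 1)/(3*k**2 + k - 1), so s_k = R(k)·t_k = 4*k*(k**2 - k - 1).
s_(k+1) − s_k = 12*k**2 + 4*k - 4 = t_k.
Σ_(k=0)^(9) t_k = s_(10) − s_(0) = 3560 − (0) = 3560.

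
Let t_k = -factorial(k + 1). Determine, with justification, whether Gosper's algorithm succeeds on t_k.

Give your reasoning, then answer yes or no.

t_(k+1)/t_k = k + 2.
Gosper form: A/B · C(k+1)/C(k) with A=k + 2, B=1, C=1.
Need (k + 2)·f(k+1) − (1)·f(k) = 1.
From deg A=1, deg B=0, deg C=0: d=-1.
Negative degree bound (-1): no f exists, t_k not Gosper-summable.

No — t_k has no hypergeometric antidifference.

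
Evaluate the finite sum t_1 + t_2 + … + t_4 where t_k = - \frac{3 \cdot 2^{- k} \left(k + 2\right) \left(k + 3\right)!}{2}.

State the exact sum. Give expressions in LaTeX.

r(k) = (k + 3)*(k + 4)/(2*(k + 2)) after simplifying.
A = k/2 + 2, B = 1, C = k + 2.
Need (k/2 + 2)·f(k+1) − (1)·f(k) = k + 2.
From deg A=1, deg B=0, deg C=1: d=0.
Solve for f: f(k) = 2 (degree 0 ≤ 0).
Then R = B(k−1)f/C = 2/(k + 2), so s_k = R(k)·t_k = -3*factorial(k + 3)/2**k.
Check: Δs_k = -3*(k + 2)*factorial(k + 3)/(2*2**k). ✓
Sum = s_(5) − s_(1); s_(5) = -3780, s_(1) = -36 ⇒ -3744.

Σ = -3744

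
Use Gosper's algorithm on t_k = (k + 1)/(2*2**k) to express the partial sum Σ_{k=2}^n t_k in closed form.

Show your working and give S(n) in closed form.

t_(k+1)/t_k = (k + 2)/(2*(k + 1)).
Normal form (A,B,C) = (1/2, 1, k + 1).
Key eq: (1/2)·f(k+1) = (1)·f(k) + (k + 1).
deg f ≤ 1 (via 0,0,1).
Solve for f: f(k) = -2*(k + 2) (degree 1 ≤ 1).
Get s_k = R·t_k = (-k - 2)/2**k with R(k) = B(k−1)f(k)/C(k) = -2*(k + 2)/(k + 1).
Δs = (k + 1)/(2*2**k), as required.
s_(n+1) = 2**(-n - 1)*(-n - 3) and s_(2) = -1, so S(n) = 2**(-n - 1)*(2**(n + 1) - n - 3).

S(n) = 2**(-n - 1)*(2**(n + 1) - n - 3)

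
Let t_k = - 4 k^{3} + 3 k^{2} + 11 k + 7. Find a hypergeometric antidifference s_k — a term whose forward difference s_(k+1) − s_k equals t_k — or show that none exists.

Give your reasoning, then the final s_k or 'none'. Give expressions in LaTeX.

r(k) = (4*k**3 + 9*k**2 - 5*k - 17)/(4*k**3 - 3*k**2 - 11*k - 7) after simplifying.
A = 1, B = 1, C = k**3 - 3*k**2/4 - 11*k/4 - 7/4.
Need (1)·f(k+1) − (1)·f(k) = k**3 - 3*k**2/4 - 11*k/4 - 7/4.
deg f ≤ 4 (via 0,0,3).
A polynomial solution: f(k) = k*(k**3 - 3*k**2 - 3*k - 2)/4.
Get s_k = R·t_k = k*(-k**3 + 3*k**2 + 3*k + 2) with R(k) = B(k−1)f(k)/C(k) = k*(k**3 - 3*k**2 - 3*k - 2)/(4*k**3 - 3*k**2 - 11*k - 7).
Check: Δs_k = -4*k**3 + 3*k**2 + 11*k + 7. ✓

s_k = k \left(- k^{3} + 3 k^{2} + 3 k + 2\right)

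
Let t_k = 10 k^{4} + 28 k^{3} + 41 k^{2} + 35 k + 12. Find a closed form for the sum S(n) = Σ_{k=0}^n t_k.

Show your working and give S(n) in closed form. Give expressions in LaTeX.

The ratio is (10*k**4 + 68*k**3 + 185*k**2 + 241*k + 126)/(10*k**4 + 28*k**3 + 41*k**2 + 35*k + 12).
Gosper form: A/B · C(k+1)/C(k) with A=1, B=1, C=k**4 + 14*k**3/5 + 41*k**2/10 + 7*k/2 + 6/5.
Solve (1)·f(k+1) − (1)·f(k) = k**4 + 14*k**3/5 + 41*k**2/10 + 7*k/2 + 6/5.
d = 5 from the (0,0,4) case.
Coefficient equations give f(k) = k*(k + 1)*(2*k**3 + 3*k + 1)/10.
R(k) = B(k−1)·f(k)/C(k) = k*(2*k**3 + 3*k + 1)/((5*k + 4)*(2*k**2 + 2*k + 3)); s_k = R·t_k = k*(2*k**4 + 2*k**3 + 3*k**2 + 4*k + 1).
Δs = 10*k**4 + 28*k**3 + 41*k**2 + 35*k + 12, as required.
Evaluate: s_(n+1) = 2*n**5 + 12*n**4 + 31*n**3 + 45*n**2 + 36*n + 12; subtract s_(0) = 0 ⇒ S(n) = 2*n**5 + 12*n**4 + 31*n**3 + 45*n**2 + 36*n + 12.

S(n) = 2 n^{5} + 12 n^{4} + 31 n^{3} + 45 n^{2} + 36 n + 12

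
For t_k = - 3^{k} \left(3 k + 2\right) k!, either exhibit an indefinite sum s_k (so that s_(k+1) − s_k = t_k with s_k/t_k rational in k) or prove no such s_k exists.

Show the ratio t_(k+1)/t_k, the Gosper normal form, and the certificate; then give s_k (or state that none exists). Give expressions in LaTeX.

s_k = - 3^{k} k!

t_(k+1)/t_k = 3*(k + 1)*(3*k + 5)/(3*k + 2).
Take A(k)=3*k + 3, B(k)=1, C(k)=k + 2/3.
f must satisfy (3*k + 3)·f(k+1) − (1)·f(k) = k + 2/3.
From deg A=1, deg B=0, deg C=1: d=0.
Solve for f: f(k) = 1/3 (degree 0 ≤ 0).
Then R = B(k−1)f/C = 1/(3*k + 2), so s_k = R(k)·t_k = -3**k*factorial(k).
Δs = -3**k*(3*k + 2)*factorial(k), as required.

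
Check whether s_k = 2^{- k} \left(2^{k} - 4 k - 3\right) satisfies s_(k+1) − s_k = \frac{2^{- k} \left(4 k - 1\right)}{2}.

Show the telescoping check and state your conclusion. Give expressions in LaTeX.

s_(k+1) = (2*2**k - 4*k - 7)/(2*2**k)
s_(k+1) − s_k = (4*k - 1)/(2*2**k)
(s_(k+1) − s_k) − t_k = 0

Valid: the claim telescopes to t_k.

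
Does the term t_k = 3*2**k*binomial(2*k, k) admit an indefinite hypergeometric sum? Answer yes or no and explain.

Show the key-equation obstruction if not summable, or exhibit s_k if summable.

r(k) = 4*(2*k + 1)/(k + 1) after simplifying.
So A=8*k + 4 and B=k + 1, with C=1.
Set up (8*k + 4)·f(k+1) − (k)·f(k) − (1) = 0.
Degrees (1,1,0) ⇒ d ≤ -1.
Bound -1 < 0, so the key equation has no polynomial solution.

No — t_k has no hypergeometric antidifference.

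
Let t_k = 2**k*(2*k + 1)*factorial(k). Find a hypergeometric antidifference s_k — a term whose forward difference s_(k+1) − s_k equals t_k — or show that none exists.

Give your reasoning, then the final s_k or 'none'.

s_k = 2**k*factorial(k)

Ratio r(k) = 2*(k + 1)*(2*k + 3)/(2*k + 1).
Factor: A=2*k + 2; B=1; C=k + 1/2.
Key eq: (2*k + 2)·f(k+1) = (1)·f(k) + (k + 1/2).
deg f ≤ 0 (via 1,0,1).
Solve for f: f(k) = 1/2 (degree 0 ≤ 0).
Certificate R = B(k−1)f/C = 1/(2*k + 1) gives s_k = 2**k*factorial(k).
s_(k+1) − s_k = 2**k*(2*k + 1)*factorial(k) = t_k.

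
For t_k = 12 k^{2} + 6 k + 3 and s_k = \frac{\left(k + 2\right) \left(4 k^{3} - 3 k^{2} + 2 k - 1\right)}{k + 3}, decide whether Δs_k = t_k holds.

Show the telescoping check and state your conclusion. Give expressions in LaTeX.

Invalid: residual \frac{- 8 k^{3} - 45 k^{2} - 19 k - 10}{k^{2} + 7 k + 12} ≠ 0.

s_(k+1) = (4*k**4 + 21*k**3 + 35*k**2 + 26*k + 6)/(k + 4)
s_(k+1) − s_k = 2*(6*k**4 + 41*k**3 + 72*k**2 + 37*k + 13)/(k**2 + 7*k + 12)
(s_(k+1) − s_k) − t_k = (-8*k**3 - 45*k**2 - 19*k - 10)/(k**2 + 7*k + 12)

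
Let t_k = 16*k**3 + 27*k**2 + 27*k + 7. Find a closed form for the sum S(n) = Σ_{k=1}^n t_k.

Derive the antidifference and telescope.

S(n) = n*(4*n**3 + 17*n**2 + 31*n + 25)

Ratio r(k) = (16*k**3 + 75*k**2 + 129*k + 77)/(16*k**3 + 27*k**2 + 27*k + 7).
Factor: A=1; B=1; C=k**3 + 27*k**2/16 + 27*k/16 + 7/16.
Need (1)·f(k+1) − (1)·f(k) = k**3 + 27*k**2/16 + 27*k/16 + 7/16.
Degrees (0,0,3) ⇒ d ≤ 4.
Solve for f: f(k) = k*(4*k**3 + k**2 + 4*k - 2)/16 (degree 4 ≤ 4).
R(k) = B(k−1)·f(k)/C(k) = k*(4*k**3 + k**2 + 4*k - 2)/(16*k**3 + 27*k**2 + 27*k + 7); s_k = R·t_k = k*(4*k**3 + k**2 + 4*k - 2).
Verify: 16*k**3 + 27*k**2 + 27*k + 7 matches t_k.
Telescope: S(n) = s_(n+1) − s_(1) = 4*n**4 + 17*n**3 + 31*n**2 + 25*n + 7 − (7) = n*(4*n**3 + 17*n**2 + 31*n + 25).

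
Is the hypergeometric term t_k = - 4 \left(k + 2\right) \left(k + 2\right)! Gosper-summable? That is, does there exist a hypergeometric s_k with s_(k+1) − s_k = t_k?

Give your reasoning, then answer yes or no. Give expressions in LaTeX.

Yes. s_k = - 4 \left(k + 2\right)!.

Step 1: r(k) = (k + 3)**2/(k + 2).
Gosper form: A/B · C(k+1)/C(k) with A=k + 3, B=1, C=k + 2.
f must satisfy (k + 3)·f(k+1) − (1)·f(k) = k + 2.
Degrees (1,0,1) ⇒ d ≤ 0.
Solve for f: f(k) = 1 (degree 0 ≤ 0).
So s_k = (B(k−1)f/C)·t_k = (1/(k + 2))·t_k = -4*factorial(k + 2).
Verify: -4*(k + 2)*factorial(k + 2) matches t_k.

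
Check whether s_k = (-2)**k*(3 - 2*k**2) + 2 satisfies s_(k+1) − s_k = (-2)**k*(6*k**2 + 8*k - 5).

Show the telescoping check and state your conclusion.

Valid: the claim telescopes to t_k.

s_(k+1) = 2*(-2)**k*(2*(k + 1)**2 - 3) + 2
s_(k+1) − s_k = (-2)**k*(6*k**2 + 8*k - 5)
(s_(k+1) − s_k) − t_k = 0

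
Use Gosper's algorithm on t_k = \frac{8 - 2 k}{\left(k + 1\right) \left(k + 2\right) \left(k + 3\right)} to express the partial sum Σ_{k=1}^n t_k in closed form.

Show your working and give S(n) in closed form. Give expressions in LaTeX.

S(n) = \frac{n \left(n + 17\right)}{6 \left(n^{2} + 5 n + 6\right)}

Step 1: r(k) = (k - 3)*(k + 1)/((k - 4)*(k + 4)).
Factor: A=k + 1; B=k + 4; C=k - 4.
Key eq: (k + 1)·f(k+1) = (k + 3)·f(k) + (k - 4).
d = 2 from the (1,1,1) case.
Coefficient equations give f(k) = -k*(3*k + 13)/4.
Get s_k = R·t_k = k*(3*k + 13)/(2*(k + 1)*(k + 2)) with R(k) = B(k−1)f(k)/C(k) = -k*(k + 3)*(3*k + 13)/(4*(k - 4)).
s_(k+1) − s_k = 2*(4 - k)/(k**3 + 6*k**2 + 11*k + 6) = t_k.
Evaluate: s_(n+1) = (3*n**2 + 19*n + 16)/(2*(n**2 + 5*n + 6)); subtract s_(1) = 4/3 ⇒ S(n) = n*(n + 17)/(6*(n**2 + 5*n + 6)).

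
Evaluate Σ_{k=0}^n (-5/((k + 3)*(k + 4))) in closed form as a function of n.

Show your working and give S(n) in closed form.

S(n) = 5*(-n - 1)/(3*(n + 4))

Compute t_(k+1)/t_k: get (k + 3)/(k + 5).
So A=k + 3 and B=k + 5, with C=1.
f must satisfy (k + 3)·f(k+1) − (k + 4)·f(k) = 1.
d = 1 from the (1,1,0) case.
Solving with deg f ≤ 1: f(k) = k/3.
So s_k = (B(k−1)f/C)·t_k = (k*(k + 4)/3)·t_k = -5*k/(3*k + 9).
Verify: -5/(k**2 + 7*k + 12) matches t_k.
Evaluate: s_(n+1) = 5*(-n - 1)/(3*(n + 4)); subtract s_(0) = 0 ⇒ S(n) = 5*(-n - 1)/(3*(n + 4)).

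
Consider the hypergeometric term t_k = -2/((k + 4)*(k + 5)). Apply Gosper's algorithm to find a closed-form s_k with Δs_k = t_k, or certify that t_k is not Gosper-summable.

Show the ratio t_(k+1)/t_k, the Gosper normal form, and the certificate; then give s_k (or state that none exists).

r(k) = (k + 4)/(k + 6) after simplifying.
Take A(k)=k + 4, B(k)=k + 6, C(k)=1.
Key eq: (k + 4)·f(k+1) = (k + 5)·f(k) + (1).
Bound: deg f ≤ 1.
A polynomial solution: f(k) = k/4.
So s_k = (B(k−1)f/C)·t_k = (k*(k + 5)/4)·t_k = -k/(2*k + 8).
Check: Δs_k = -2/(k**2 + 9*k + 20). ✓

s_k = -k/(2*k + 8)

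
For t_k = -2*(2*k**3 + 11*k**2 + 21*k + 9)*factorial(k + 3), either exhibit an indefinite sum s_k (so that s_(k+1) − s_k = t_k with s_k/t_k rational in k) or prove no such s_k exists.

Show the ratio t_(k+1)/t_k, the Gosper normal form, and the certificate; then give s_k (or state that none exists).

s_k = -2*(k + 1)*(2*k - 1)*factorial(k + 3)

t_(k+1)/t_k = (2*k**4 + 25*k**3 + 117*k**2 + 239*k + 172)/(2*k**3 + 11*k**2 + 21*k + 9).
Gosper form: A/B · C(k+1)/C(k) with A=k + 4, B=1, C=k**3 + 11*k**2/2 + 21*k/2 + 9/2.
Solve (k + 4)·f(k+1) − (1)·f(k) = k**3 + 11*k**2/2 + 21*k/2 + 9/2.
Bound: deg f ≤ 2.
Solve for f: f(k) = (k + 1)*(2*k - 1)/2 (degree 2 ≤ 2).
So s_k = (B(k−1)f/C)·t_k = ((k + 1)*(2*k - 1)/(2*k**3 + 11*k**2 + 21*k + 9))·t_k = -2*(k + 1)*(2*k - 1)*factorial(k + 3).
Verify: -2*(2*k**3 + 11*k**2 + 21*k + 9)*factorial(k + 3) matches t_k.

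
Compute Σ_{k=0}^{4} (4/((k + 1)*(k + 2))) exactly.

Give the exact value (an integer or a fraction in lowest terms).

Σ = 10/3

Compute t_(k+1)/t_k: get (k + 1)/(k + 3).
Gosper form: A/B · C(k+1)/C(k) with A=k + 1, B=k + 3, C=1.
Solve (k + 1)·f(k+1) − (k + 2)·f(k) = 1.
d = 1 from the (1,1,0) case.
Match coefficients ⇒ f(k) = k.
So s_k = (B(k−1)f/C)·t_k = (k*(k + 2))·t_k = 4*k/(k + 1).
Check: Δs_k = 4/(k**2 + 3*k + 2). ✓
Evaluate s at k=5 and k=0: 10/3 and 0; difference 10/3.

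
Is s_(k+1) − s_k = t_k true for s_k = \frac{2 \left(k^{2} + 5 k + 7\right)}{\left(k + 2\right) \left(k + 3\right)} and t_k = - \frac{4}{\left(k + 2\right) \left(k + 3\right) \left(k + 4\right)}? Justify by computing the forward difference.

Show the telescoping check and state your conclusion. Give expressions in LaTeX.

Valid — Δs_k = t_k.

s_(k+1) = 2*(5*k + (k + 1)**2 + 12)/((k + 3)*(k + 4))
s_(k+1) − s_k = -4/(k**3 + 9*k**2 + 26*k + 24)
(s_(k+1) − s_k) − t_k = 0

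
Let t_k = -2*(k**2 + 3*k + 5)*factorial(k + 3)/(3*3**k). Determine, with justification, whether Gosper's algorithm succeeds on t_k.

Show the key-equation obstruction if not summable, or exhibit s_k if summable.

Yes. s_k = -2*(k + 1)*factorial(k + 3)/3**k.

The ratio is (k + 4)*(3*k + (k + 1)**2 + 8)/(3*(k**2 + 3*k + 5)).
A = k/3 + 4/3, B = 1, C = k**2 + 3*k + 5.
f must satisfy (k/3 + 4/3)·f(k+1) − (1)·f(k) = k**2 + 3*k + 5.
From deg A=1, deg B=0, deg C=2: d=1.
Coefficient equations give f(k) = 3*(k + 1).
R(k) = B(k−1)·f(k)/C(k) = 3*(k + 1)/(k**2 + 3*k + 5); s_k = R·t_k = -2*(k + 1)*factorial(k + 3)/3**k.
Δs = -2*(k**2 + 3*k + 5)*factorial(k + 3)/(3*3**k), as required.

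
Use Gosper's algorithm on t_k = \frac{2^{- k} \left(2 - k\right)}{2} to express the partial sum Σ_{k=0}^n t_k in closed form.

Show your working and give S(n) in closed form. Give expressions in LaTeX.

S(n) = 1 + \frac{2^{- n} n}{2}

Ratio r(k) = (k - 1)/(2*(k - 2)).
Factor: A=1/2; B=1; C=k - 2.
Set up (1/2)·f(k+1) − (1)·f(k) − (k - 2) = 0.
Degrees (0,0,1) ⇒ d ≤ 1.
Solving with deg f ≤ 1: f(k) = -2*(k - 1).
So s_k = (B(k−1)f/C)·t_k = (-2*(k - 1)/(k - 2))·t_k = (k - 1)/2**k.
s_(k+1) − s_k = (2 - k)/(2*2**k) = t_k.
s_(n+1) = 2**(-n - 1)*n and s_(0) = -1, so S(n) = 1 + n/(2*2**n).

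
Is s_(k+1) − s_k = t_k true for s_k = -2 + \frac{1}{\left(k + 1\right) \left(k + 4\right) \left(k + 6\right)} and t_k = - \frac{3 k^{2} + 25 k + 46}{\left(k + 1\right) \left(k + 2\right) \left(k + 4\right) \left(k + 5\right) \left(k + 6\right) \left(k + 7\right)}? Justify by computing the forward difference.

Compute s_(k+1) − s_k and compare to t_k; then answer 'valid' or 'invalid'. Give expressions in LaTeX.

s_(k+1) = -2 + 1/((k + 2)*(k + 5)*(k + 7))
s_(k+1) − s_k = 1/((k + 2)*(k + 5)*(k + 7)) - 1/((k + 1)*(k + 4)*(k + 6))
(s_(k+1) − s_k) − t_k = 0

valid (s_(k+1) − s_k reduces to t_k)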